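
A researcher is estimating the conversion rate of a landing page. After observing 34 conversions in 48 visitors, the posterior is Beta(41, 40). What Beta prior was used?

A Beta(α, β) prior with s successes and f failures in binomial data gives a Beta(α+s, β+f) posterior.
Subtract the data counts: 41−34=7, 40−14=26.

Beta(7, 26)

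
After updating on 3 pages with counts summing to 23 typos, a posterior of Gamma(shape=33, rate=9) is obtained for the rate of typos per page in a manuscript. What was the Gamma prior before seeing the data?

Gamma–Poisson conjugacy: posterior shape = α + Σxᵢ, posterior rate = β + n.
So α = 33 − 23 = 10 and β = 9 − 3 = 6.

Gamma(shape=10, rate=6)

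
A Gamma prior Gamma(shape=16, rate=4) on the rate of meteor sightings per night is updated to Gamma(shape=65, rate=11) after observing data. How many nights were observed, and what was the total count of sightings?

n = 7 nights with total 49 sightings

A Gamma(α, β) prior (rate parametrization) on a Poisson rate with n observations summing to S gives posterior Gamma(α+S, β+n).
Matching: Σxᵢ = 65 − 16 = 49 and n = 11 − 4 = 7.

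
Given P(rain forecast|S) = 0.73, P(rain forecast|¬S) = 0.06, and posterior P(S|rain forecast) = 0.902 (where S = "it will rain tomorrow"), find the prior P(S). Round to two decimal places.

Bayes' rule in odds form gives O(S|E) = O(S)·[P(E|S)/P(E|¬S)], hence O(S) = O(S|E)/LR.
Posterior odds = 0.902/(1−0.902) = 9.2041. LR = 0.73/0.06 = 12.1667.
Prior odds = 9.2041/12.1667 = 0.7565, so P(S) = 0.7565/(1+0.7565) ≈ 0.43.

P(S) = 0.43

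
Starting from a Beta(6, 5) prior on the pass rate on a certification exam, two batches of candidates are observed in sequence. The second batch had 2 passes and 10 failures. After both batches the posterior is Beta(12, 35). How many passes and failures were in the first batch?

Because Beta–binomial updating is additive in the counts, the combined data contributed (α_post−α_prior, β_post−β_prior) successes and failures.
Total across both batches: 12−6=6 passes, 35−5=30 failures.
Subtract the second batch: 6−2=4 passes and 30−10=20 failures.

4 passes and 20 failures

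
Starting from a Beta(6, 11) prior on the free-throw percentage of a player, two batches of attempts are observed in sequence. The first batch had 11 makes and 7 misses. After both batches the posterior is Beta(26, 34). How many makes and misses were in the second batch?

9 makes and 16 misses

Because Beta–binomial updating is additive in the counts, the combined data contributed (α_post−α_prior, β_post−β_prior) successes and failures.
Total across both batches: 26−6=20 makes, 34−11=23 misses.
Subtract the first batch: 20−11=9 makes and 23−7=16 misses.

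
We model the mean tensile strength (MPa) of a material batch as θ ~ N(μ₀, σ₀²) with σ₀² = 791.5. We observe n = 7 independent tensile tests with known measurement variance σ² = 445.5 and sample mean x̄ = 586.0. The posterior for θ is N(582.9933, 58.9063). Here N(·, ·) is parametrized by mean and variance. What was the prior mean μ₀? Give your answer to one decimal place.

With known observation variance, the Normal–Normal posterior has precision τ_n = τ₀ + n/σ² and mean μ_n = (τ₀μ₀ + (n/σ²)x̄)/τ_n.
Here τ₀ = 1/791.5 = 0.001263 and τ_data = 7/445.5 = 0.015713, so τ_n = 0.016976.
Rearranging for μ₀: μ₀ = (μ_n·τ_n − τ_data·x̄)/τ₀ = (582.9933·0.016976 − 0.015713·586.0) / 0.001263 = 0.689076/0.001263 ≈ 545.6.

μ₀ = 545.6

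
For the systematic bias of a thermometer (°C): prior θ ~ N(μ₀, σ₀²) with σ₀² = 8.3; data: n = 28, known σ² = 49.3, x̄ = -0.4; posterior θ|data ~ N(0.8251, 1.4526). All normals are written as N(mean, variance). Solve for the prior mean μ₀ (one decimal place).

μ₀ = 6.6

With known observation variance, the Normal–Normal posterior has precision τ_n = τ₀ + n/σ² and mean μ_n = (τ₀μ₀ + (n/σ²)x̄)/τ_n.
Here τ₀ = 1/8.3 = 0.120482 and τ_data = 28/49.3 = 0.567951, so τ_n = 0.688433.
Rearranging for μ₀: μ₀ = (μ_n·τ_n − τ_data·x̄)/τ₀ = (0.8251·0.688433 − 0.567951·-0.4) / 0.120482 = 0.795206/0.120482 ≈ 6.6.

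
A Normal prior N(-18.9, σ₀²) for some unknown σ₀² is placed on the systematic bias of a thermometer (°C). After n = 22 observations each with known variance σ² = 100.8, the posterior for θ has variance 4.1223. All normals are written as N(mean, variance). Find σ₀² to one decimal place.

σ₀² = 41.1

For the Normal–Normal model with known σ², precisions add: τ_n = τ₀ + n/σ².
So 1/σ₀² = 1/4.1223 − 22/100.8 = 0.242583 − 0.218254 = 0.024329.
Hence σ₀² = 1/0.024329 ≈ 41.1.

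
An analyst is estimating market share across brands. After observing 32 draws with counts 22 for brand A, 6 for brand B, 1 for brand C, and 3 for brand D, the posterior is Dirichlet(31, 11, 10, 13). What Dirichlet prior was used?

Dirichlet(9, 5, 9, 10)

For a Dirichlet(α) prior with multinomial counts c, the posterior is Dirichlet(α + c) componentwise.
Subtract each count from the matching posterior parameter: 31−22=9, 11−6=5, 10−1=9, 13−3=10.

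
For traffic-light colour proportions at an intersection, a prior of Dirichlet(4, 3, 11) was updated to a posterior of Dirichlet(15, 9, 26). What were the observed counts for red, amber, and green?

For a Dirichlet(α) prior with multinomial counts c, the posterior is Dirichlet(α + c) componentwise.
Counts are posterior − prior componentwise: 15−4=11, 9−3=6, 26−11=15.

counts (11, 6, 15)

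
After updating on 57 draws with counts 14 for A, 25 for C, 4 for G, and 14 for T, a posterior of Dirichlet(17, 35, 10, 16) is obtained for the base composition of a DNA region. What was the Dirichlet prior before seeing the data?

Dirichlet(3, 10, 6, 2)

For a Dirichlet(α) prior with multinomial counts c, the posterior is Dirichlet(α + c) componentwise.
Subtract each count from the matching posterior parameter: 17−14=3, 35−25=10, 10−4=6, 16−14=2.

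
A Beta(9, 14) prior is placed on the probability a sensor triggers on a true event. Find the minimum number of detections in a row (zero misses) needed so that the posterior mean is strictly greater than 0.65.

k = 18

After k detections and 0 misses the posterior is Beta(9+k, 14), with mean (9+k)/(9+14+k).
Set (9+k)/(23+k) > 0.65 and solve: k > (0.65·23 − 9)/(1 − 0.65) = 17.000.
The smallest integer exceeding 17.000 is 18.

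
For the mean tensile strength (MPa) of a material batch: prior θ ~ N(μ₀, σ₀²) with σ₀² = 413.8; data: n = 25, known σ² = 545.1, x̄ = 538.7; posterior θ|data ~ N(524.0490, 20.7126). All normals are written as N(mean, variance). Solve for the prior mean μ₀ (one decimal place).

μ₀ = 246.0

With known observation variance, the Normal–Normal posterior has precision τ_n = τ₀ + n/σ² and mean μ_n = (τ₀μ₀ + (n/σ²)x̄)/τ_n.
Here τ₀ = 1/413.8 = 0.002417 and τ_data = 25/545.1 = 0.045863, so τ_n = 0.048280.
Rearranging for μ₀: μ₀ = (μ_n·τ_n − τ_data·x̄)/τ₀ = (524.0490·0.048280 − 0.045863·538.7) / 0.002417 = 0.594688/0.002417 ≈ 246.0.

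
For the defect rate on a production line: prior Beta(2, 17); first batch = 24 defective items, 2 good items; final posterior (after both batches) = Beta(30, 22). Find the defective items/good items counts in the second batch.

Sequential conjugate updates are equivalent to a single update on the pooled data, so total successes = posterior α − prior α and total failures = posterior β − prior β.
Total across both batches: 30−2=28 defective items, 22−17=5 good items.
Subtract the first batch: 28−24=4 defective items and 5−2=3 good items.

4 defective items and 3 good items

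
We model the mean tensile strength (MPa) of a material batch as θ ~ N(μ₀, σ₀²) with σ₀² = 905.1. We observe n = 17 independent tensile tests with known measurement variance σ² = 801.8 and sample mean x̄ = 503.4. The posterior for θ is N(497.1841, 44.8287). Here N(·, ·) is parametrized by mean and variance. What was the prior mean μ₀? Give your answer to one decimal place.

The posterior mean is a precision-weighted average: μ_n = (τ₀μ₀ + τ_data·x̄)/(τ₀+τ_data), with τ₀=1/σ₀² and τ_data=n/σ².
Here τ₀ = 1/905.1 = 0.001105 and τ_data = 17/801.8 = 0.021202, so τ_n = 0.022307.
Rearranging for μ₀: μ₀ = (μ_n·τ_n − τ_data·x̄)/τ₀ = (497.1841·0.022307 − 0.021202·503.4) / 0.001105 = 0.417599/0.001105 ≈ 377.9.

μ₀ = 377.9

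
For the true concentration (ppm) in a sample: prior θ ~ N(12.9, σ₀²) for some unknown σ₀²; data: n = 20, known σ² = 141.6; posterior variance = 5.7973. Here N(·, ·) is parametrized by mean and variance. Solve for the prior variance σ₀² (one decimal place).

For the Normal–Normal model with known σ², precisions add: τ_n = τ₀ + n/σ².
So 1/σ₀² = 1/5.7973 − 20/141.6 = 0.172494 − 0.141243 = 0.031251.
Hence σ₀² = 1/0.031251 ≈ 32.0.

σ₀² = 32.0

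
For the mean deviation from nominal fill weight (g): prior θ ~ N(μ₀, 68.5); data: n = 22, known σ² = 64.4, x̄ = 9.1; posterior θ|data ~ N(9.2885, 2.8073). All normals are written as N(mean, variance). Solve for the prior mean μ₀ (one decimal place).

The posterior mean is a precision-weighted average: μ_n = (τ₀μ₀ + τ_data·x̄)/(τ₀+τ_data), with τ₀=1/σ₀² and τ_data=n/σ².
Here τ₀ = 1/68.5 = 0.014599 and τ_data = 22/64.4 = 0.341615, so τ_n = 0.356214.
Rearranging for μ₀: μ₀ = (μ_n·τ_n − τ_data·x̄)/τ₀ = (9.2885·0.356214 − 0.341615·9.1) / 0.014599 = 0.199997/0.014599 ≈ 13.7.

μ₀ = 13.7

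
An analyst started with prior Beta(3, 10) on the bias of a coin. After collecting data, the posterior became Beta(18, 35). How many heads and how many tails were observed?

15 heads and 25 tails

Beta is conjugate to the binomial likelihood: posterior = Beta(α+s, β+f).
Match parameters: s=18−3=15, f=35−10=25.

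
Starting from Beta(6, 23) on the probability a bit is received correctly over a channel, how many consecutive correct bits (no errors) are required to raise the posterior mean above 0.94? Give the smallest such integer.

After k correct bits and 0 errors the posterior is Beta(6+k, 23), with mean (6+k)/(6+23+k).
Set (6+k)/(29+k) > 0.94 and solve: k > (0.94·29 − 6)/(1 − 0.94) = 354.333.
The smallest integer exceeding 354.333 is 355.

k = 355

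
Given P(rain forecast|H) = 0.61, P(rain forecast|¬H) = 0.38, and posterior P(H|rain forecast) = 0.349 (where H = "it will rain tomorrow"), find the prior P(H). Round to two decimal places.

P(H) = 0.25

In odds form, posterior odds = prior odds × likelihood ratio, so prior odds = posterior odds ÷ LR.
Posterior odds = 0.349/(1−0.349) = 0.5361. LR = 0.61/0.38 = 1.6053.
Prior odds = 0.5361/1.6053 = 0.3340, so P(H) = 0.3340/(1+0.3340) ≈ 0.25.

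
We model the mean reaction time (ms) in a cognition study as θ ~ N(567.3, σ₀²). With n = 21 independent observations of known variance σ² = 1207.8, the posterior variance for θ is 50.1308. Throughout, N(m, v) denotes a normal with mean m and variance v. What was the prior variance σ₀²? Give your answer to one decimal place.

σ₀² = 390.5

Posterior precision equals prior precision plus data precision: 1/σ_n² = 1/σ₀² + n/σ².
So 1/σ₀² = 1/50.1308 − 21/1207.8 = 0.019948 − 0.017387 = 0.002561.
Hence σ₀² = 1/0.002561 ≈ 390.5.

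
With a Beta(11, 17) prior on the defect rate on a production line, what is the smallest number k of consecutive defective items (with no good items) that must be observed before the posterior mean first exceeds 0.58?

After k defective items and 0 good items the posterior is Beta(11+k, 17), with mean (11+k)/(11+17+k).
Set (11+k)/(28+k) > 0.58 and solve: k > (0.58·28 − 11)/(1 − 0.58) = 12.476.
The smallest integer exceeding 12.476 is 13.

k = 13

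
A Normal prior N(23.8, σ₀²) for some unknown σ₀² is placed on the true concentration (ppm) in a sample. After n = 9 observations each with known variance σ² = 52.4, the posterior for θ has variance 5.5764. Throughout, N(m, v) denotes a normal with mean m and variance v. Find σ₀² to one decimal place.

σ₀² = 132.1

Posterior precision equals prior precision plus data precision: 1/σ_n² = 1/σ₀² + n/σ².
So 1/σ₀² = 1/5.5764 − 9/52.4 = 0.179327 − 0.171756 = 0.007571.
Hence σ₀² = 1/0.007571 ≈ 132.1.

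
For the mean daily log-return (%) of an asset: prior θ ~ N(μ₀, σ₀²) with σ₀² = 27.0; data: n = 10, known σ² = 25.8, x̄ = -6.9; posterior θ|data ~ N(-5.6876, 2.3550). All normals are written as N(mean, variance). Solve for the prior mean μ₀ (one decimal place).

μ₀ = 7.0

The posterior mean is a precision-weighted average: μ_n = (τ₀μ₀ + τ_data·x̄)/(τ₀+τ_data), with τ₀=1/σ₀² and τ_data=n/σ².
Here τ₀ = 1/27.0 = 0.037037 and τ_data = 10/25.8 = 0.387597, so τ_n = 0.424634.
Rearranging for μ₀: μ₀ = (μ_n·τ_n − τ_data·x̄)/τ₀ = (-5.6876·0.424634 − 0.387597·-6.9) / 0.037037 = 0.259271/0.037037 ≈ 7.0.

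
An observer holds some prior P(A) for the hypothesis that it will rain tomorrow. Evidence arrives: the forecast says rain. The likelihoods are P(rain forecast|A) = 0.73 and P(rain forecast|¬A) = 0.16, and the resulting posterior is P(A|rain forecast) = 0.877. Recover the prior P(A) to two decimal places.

Bayes' rule in odds form gives O(A|E) = O(A)·[P(E|A)/P(E|¬A)], hence O(A) = O(A|E)/LR.
Posterior odds = 0.877/(1−0.877) = 7.1301. LR = 0.73/0.16 = 4.5625.
Prior odds = 7.1301/4.5625 = 1.5628, so P(A) = 1.5628/(1+1.5628) ≈ 0.61.

P(A) = 0.61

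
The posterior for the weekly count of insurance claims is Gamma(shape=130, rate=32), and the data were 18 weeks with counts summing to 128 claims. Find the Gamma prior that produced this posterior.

Gamma(shape=2, rate=14)

A Gamma(α, β) prior (rate parametrization) on a Poisson rate with n observations summing to S gives posterior Gamma(α+S, β+n).
So α = 130 − 128 = 2 and β = 32 − 18 = 14.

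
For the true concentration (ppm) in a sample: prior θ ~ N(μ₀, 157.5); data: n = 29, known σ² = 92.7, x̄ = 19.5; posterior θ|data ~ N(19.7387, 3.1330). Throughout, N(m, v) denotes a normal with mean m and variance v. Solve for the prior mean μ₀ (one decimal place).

The posterior mean is a precision-weighted average: μ_n = (τ₀μ₀ + τ_data·x̄)/(τ₀+τ_data), with τ₀=1/σ₀² and τ_data=n/σ².
Here τ₀ = 1/157.5 = 0.006349 and τ_data = 29/92.7 = 0.312837, so τ_n = 0.319186.
Rearranging for μ₀: μ₀ = (μ_n·τ_n − τ_data·x̄)/τ₀ = (19.7387·0.319186 − 0.312837·19.5) / 0.006349 = 0.199995/0.006349 ≈ 31.5.

μ₀ = 31.5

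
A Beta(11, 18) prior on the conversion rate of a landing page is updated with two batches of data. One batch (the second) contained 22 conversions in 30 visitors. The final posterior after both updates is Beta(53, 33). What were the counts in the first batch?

20 conversions and 7 bounces

Because Beta–binomial updating is additive in the counts, the combined data contributed (α_post−α_prior, β_post−β_prior) successes and failures.
Total across both batches: 53−11=42 conversions, 33−18=15 bounces.
Subtract the second batch: 42−22=20 conversions and 15−8=7 bounces.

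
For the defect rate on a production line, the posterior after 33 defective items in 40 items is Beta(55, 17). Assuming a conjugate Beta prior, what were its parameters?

Beta(22, 10)

A Beta(a, b) prior with s successes and f failures in binomial data gives a Beta(a+s, b+f) posterior.
Subtract the data counts: 55−33=22, 17−7=10.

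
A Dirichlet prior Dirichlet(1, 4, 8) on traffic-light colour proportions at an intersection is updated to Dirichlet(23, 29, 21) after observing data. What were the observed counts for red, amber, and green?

For a Dirichlet(α) prior with multinomial counts c, the posterior is Dirichlet(α + c) componentwise.
Counts are posterior − prior componentwise: 23−1=22, 29−4=25, 21−8=13.

counts (22, 25, 13)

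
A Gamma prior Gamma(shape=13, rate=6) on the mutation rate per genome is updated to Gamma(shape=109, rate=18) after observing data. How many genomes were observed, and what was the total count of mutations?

n = 12 genomes with total 96 mutations

A Gamma(α, β) prior (rate parametrization) on a Poisson rate with n observations summing to S gives posterior Gamma(α+S, β+n).
Matching: Σxᵢ = 109 − 13 = 96 and n = 18 − 6 = 12.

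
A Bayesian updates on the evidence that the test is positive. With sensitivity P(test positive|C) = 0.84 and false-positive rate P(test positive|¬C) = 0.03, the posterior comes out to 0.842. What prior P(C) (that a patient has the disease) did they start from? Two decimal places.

P(C) = 0.16

In odds form, posterior odds = prior odds × likelihood ratio, so prior odds = posterior odds ÷ LR.
Posterior odds = 0.842/(1−0.842) = 5.3291. LR = 0.84/0.03 = 28.0000.
Prior odds = 5.3291/28.0000 = 0.1903, so P(C) = 0.1903/(1+0.1903) ≈ 0.16.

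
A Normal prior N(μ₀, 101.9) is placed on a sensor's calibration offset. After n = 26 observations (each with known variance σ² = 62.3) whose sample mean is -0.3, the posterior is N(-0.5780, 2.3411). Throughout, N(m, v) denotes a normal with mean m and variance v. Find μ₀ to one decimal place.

μ₀ = -12.4

With known observation variance, the Normal–Normal posterior has precision τ_n = τ₀ + n/σ² and mean μ_n = (τ₀μ₀ + (n/σ²)x̄)/τ_n.
Here τ₀ = 1/101.9 = 0.009814 and τ_data = 26/62.3 = 0.417335, so τ_n = 0.427149.
Rearranging for μ₀: μ₀ = (μ_n·τ_n − τ_data·x̄)/τ₀ = (-0.5780·0.427149 − 0.417335·-0.3) / 0.009814 = -0.121692/0.009814 ≈ -12.4.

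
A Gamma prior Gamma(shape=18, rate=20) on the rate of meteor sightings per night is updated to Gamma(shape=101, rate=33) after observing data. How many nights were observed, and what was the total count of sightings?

A Gamma(α, β) prior (rate parametrization) on a Poisson rate with n observations summing to S gives posterior Gamma(α+S, β+n).
Matching: Σxᵢ = 101 − 18 = 83 and n = 33 − 20 = 13.

n = 13 nights with total 83 sightings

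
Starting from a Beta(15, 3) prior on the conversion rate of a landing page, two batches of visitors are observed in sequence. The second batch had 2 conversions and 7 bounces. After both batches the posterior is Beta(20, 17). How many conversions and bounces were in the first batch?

Because Beta–binomial updating is additive in the counts, the combined data contributed (α_post−α_prior, β_post−β_prior) successes and failures.
Total across both batches: 20−15=5 conversions, 17−3=14 bounces.
Subtract the second batch: 5−2=3 conversions and 14−7=7 bounces.

3 conversions and 7 bounces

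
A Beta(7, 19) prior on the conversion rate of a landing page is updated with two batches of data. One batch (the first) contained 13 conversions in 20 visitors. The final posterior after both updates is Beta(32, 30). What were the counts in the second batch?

12 conversions and 4 bounces

Because Beta–binomial updating is additive in the counts, the combined data contributed (α_post−α_prior, β_post−β_prior) successes and failures.
Total across both batches: 32−7=25 conversions, 30−19=11 bounces.
Subtract the first batch: 25−13=12 conversions and 11−7=4 bounces.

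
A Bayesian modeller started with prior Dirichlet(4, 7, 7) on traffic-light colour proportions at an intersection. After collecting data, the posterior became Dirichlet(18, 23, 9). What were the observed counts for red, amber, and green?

counts (14, 16, 2)

For a Dirichlet(α) prior with multinomial counts c, the posterior is Dirichlet(α + c) componentwise.
Counts are posterior − prior componentwise: 18−4=14, 23−7=16, 9−7=2.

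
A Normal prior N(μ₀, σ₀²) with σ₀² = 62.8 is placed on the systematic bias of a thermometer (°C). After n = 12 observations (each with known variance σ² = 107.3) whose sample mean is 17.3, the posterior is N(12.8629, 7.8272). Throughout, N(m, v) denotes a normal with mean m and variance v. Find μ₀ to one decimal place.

μ₀ = -18.3

With known observation variance, the Normal–Normal posterior has precision τ_n = τ₀ + n/σ² and mean μ_n = (τ₀μ₀ + (n/σ²)x̄)/τ_n.
Here τ₀ = 1/62.8 = 0.015924 and τ_data = 12/107.3 = 0.111836, so τ_n = 0.127760.
Rearranging for μ₀: μ₀ = (μ_n·τ_n − τ_data·x̄)/τ₀ = (12.8629·0.127760 − 0.111836·17.3) / 0.015924 = -0.291399/0.015924 ≈ -18.3.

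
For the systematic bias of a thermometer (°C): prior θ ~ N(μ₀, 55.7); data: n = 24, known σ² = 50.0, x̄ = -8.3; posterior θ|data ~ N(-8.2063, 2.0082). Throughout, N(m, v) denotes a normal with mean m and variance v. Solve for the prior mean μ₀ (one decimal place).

With known observation variance, the Normal–Normal posterior has precision τ_n = τ₀ + n/σ² and mean μ_n = (τ₀μ₀ + (n/σ²)x̄)/τ_n.
Here τ₀ = 1/55.7 = 0.017953 and τ_data = 24/50.0 = 0.480000, so τ_n = 0.497953.
Rearranging for μ₀: μ₀ = (μ_n·τ_n − τ_data·x̄)/τ₀ = (-8.2063·0.497953 − 0.480000·-8.3) / 0.017953 = -0.102352/0.017953 ≈ -5.7.

μ₀ = -5.7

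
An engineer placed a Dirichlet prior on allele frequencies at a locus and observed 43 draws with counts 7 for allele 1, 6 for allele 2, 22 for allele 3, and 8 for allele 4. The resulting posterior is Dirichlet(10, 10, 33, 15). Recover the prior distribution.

For a Dirichlet(α) prior with multinomial counts c, the posterior is Dirichlet(α + c) componentwise.
Subtract each count from the matching posterior parameter: 10−7=3, 10−6=4, 33−22=11, 15−8=7.

Dirichlet(3, 4, 11, 7)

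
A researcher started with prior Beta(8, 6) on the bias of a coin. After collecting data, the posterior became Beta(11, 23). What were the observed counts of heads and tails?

3 heads and 17 tails

Beta is conjugate to the binomial likelihood: posterior = Beta(a+s, b+f).
Match parameters: s=11−8=3, f=23−6=17.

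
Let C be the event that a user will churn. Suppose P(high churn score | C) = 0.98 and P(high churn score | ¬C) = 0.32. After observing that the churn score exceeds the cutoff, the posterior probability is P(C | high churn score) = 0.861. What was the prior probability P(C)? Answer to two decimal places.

Bayes' rule in odds form gives O(C|E) = O(C)·[P(E|C)/P(E|¬C)], hence O(C) = O(C|E)/LR.
Posterior odds = 0.861/(1−0.861) = 6.1942. LR = 0.98/0.32 = 3.0625.
Prior odds = 6.1942/3.0625 = 2.0226, so P(C) = 2.0226/(1+2.0226) ≈ 0.67.

P(C) = 0.67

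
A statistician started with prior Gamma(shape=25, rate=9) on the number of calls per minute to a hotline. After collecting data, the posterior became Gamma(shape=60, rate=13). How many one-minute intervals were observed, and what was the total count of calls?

n = 4 one-minute intervals with total 35 calls

Gamma–Poisson conjugacy: posterior shape = α + Σxᵢ, posterior rate = β + n.
Matching: Σxᵢ = 60 − 25 = 35 and n = 13 − 9 = 4.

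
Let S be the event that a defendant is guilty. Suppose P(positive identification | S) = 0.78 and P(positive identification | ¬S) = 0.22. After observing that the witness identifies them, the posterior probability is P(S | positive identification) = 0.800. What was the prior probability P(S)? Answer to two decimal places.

In odds form, posterior odds = prior odds × likelihood ratio, so prior odds = posterior odds ÷ LR.
Posterior odds = 0.800/(1−0.800) = 4.0000. LR = 0.78/0.22 = 3.5455.
Prior odds = 4.0000/3.5455 = 1.1282, so P(S) = 1.1282/(1+1.1282) ≈ 0.53.

P(S) = 0.53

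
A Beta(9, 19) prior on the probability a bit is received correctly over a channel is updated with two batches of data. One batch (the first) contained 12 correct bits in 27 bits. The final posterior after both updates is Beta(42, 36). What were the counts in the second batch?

21 correct bits and 2 errors

Sequential conjugate updates are equivalent to a single update on the pooled data, so total successes = posterior α − prior α and total failures = posterior β − prior β.
Total across both batches: 42−9=33 correct bits, 36−19=17 errors.
Subtract the first batch: 33−12=21 correct bits and 17−15=2 errors.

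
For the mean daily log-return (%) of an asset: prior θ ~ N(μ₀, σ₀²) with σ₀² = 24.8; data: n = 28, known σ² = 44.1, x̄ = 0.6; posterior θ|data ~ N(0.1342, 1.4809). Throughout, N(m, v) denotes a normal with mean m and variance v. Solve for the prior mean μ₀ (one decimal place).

The posterior mean is a precision-weighted average: μ_n = (τ₀μ₀ + τ_data·x̄)/(τ₀+τ_data), with τ₀=1/σ₀² and τ_data=n/σ².
Here τ₀ = 1/24.8 = 0.040323 and τ_data = 28/44.1 = 0.634921, so τ_n = 0.675244.
Rearranging for μ₀: μ₀ = (μ_n·τ_n − τ_data·x̄)/τ₀ = (0.1342·0.675244 − 0.634921·0.6) / 0.040323 = -0.290335/0.040323 ≈ -7.2.

μ₀ = -7.2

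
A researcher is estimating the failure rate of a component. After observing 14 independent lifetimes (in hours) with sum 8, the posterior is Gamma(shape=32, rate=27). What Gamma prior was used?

Gamma(shape=18, rate=19)

For an exponential likelihood with a Gamma(α, β) prior on the rate, n observations with total T give posterior Gamma(α+n, β+T).
So α = 32 − 14 = 18 and β = 27 − 8 = 19.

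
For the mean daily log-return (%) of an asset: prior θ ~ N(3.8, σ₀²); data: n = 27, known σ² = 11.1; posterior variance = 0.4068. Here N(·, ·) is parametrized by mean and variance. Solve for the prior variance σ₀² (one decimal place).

Posterior precision equals prior precision plus data precision: 1/σ_n² = 1/σ₀² + n/σ².
So 1/σ₀² = 1/0.4068 − 27/11.1 = 2.458210 − 2.432432 = 0.025778.
Hence σ₀² = 1/0.025778 ≈ 38.8.

σ₀² = 38.8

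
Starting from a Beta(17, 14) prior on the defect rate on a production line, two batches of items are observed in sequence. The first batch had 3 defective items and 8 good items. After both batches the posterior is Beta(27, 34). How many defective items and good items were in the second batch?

7 defective items and 12 good items

Because Beta–binomial updating is additive in the counts, the combined data contributed (α_post−α_prior, β_post−β_prior) successes and failures.
Total across both batches: 27−17=10 defective items, 34−14=20 good items.
Subtract the first batch: 10−3=7 defective items and 20−8=12 good items.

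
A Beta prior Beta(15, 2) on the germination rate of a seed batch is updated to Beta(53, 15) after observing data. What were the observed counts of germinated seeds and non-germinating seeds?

38 germinated seeds and 13 non-germinating seeds

Under Beta–binomial conjugacy the posterior parameters are (a+s, b+f).
So s = 53 − 15 = 38 and f = 15 − 2 = 13.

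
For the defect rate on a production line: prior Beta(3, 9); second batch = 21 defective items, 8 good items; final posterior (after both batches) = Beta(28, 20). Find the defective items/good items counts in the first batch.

4 defective items and 3 good items

Because Beta–binomial updating is additive in the counts, the combined data contributed (α_post−α_prior, β_post−β_prior) successes and failures.
Total across both batches: 28−3=25 defective items, 20−9=11 good items.
Subtract the second batch: 25−21=4 defective items and 11−8=3 good items.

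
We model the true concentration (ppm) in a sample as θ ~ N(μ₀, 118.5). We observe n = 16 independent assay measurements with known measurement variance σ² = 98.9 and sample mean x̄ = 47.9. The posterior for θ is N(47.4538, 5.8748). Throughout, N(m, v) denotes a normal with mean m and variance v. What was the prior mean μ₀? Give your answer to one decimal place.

μ₀ = 38.9

The posterior mean is a precision-weighted average: μ_n = (τ₀μ₀ + τ_data·x̄)/(τ₀+τ_data), with τ₀=1/σ₀² and τ_data=n/σ².
Here τ₀ = 1/118.5 = 0.008439 and τ_data = 16/98.9 = 0.161780, so τ_n = 0.170219.
Rearranging for μ₀: μ₀ = (μ_n·τ_n − τ_data·x̄)/τ₀ = (47.4538·0.170219 − 0.161780·47.9) / 0.008439 = 0.328276/0.008439 ≈ 38.9.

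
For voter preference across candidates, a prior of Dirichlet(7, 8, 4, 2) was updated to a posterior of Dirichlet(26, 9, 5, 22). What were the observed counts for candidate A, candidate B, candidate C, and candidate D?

counts (19, 1, 1, 20)

For a Dirichlet(α) prior with multinomial counts c, the posterior is Dirichlet(α + c) componentwise.
Counts are posterior − prior componentwise: 26−7=19, 9−8=1, 5−4=1, 22−2=20.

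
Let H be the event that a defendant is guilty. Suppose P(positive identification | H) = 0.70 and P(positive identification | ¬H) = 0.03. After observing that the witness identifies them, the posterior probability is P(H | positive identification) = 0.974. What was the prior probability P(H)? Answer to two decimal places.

Bayes' rule in odds form gives O(H|E) = O(H)·[P(E|H)/P(E|¬H)], hence O(H) = O(H|E)/LR.
Posterior odds = 0.974/(1−0.974) = 37.4615. LR = 0.70/0.03 = 23.3333.
Prior odds = 37.4615/23.3333 = 1.6055, so P(H) = 1.6055/(1+1.6055) ≈ 0.62.

P(H) = 0.62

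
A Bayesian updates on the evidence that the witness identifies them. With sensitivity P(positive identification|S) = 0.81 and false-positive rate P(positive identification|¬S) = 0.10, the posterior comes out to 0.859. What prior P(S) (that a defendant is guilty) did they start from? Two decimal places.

P(S) = 0.43

In odds form, posterior odds = prior odds × likelihood ratio, so prior odds = posterior odds ÷ LR.
Posterior odds = 0.859/(1−0.859) = 6.0922. LR = 0.81/0.10 = 8.1000.
Prior odds = 6.0922/8.1000 = 0.7521, so P(S) = 0.7521/(1+0.7521) ≈ 0.43.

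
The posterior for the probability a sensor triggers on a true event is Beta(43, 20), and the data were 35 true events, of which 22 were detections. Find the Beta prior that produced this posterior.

Beta(21, 7)

A Beta(a, b) prior with s successes and f failures in binomial data gives a Beta(a+s, b+f) posterior.
Subtract the data counts: 43−22=21, 20−13=7.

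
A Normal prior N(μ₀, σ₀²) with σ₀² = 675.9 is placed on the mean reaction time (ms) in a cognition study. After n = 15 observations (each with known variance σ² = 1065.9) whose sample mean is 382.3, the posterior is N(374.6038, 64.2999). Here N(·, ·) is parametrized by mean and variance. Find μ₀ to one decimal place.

μ₀ = 301.4

With known observation variance, the Normal–Normal posterior has precision τ_n = τ₀ + n/σ² and mean μ_n = (τ₀μ₀ + (n/σ²)x̄)/τ_n.
Here τ₀ = 1/675.9 = 0.001480 and τ_data = 15/1065.9 = 0.014073, so τ_n = 0.015553.
Rearranging for μ₀: μ₀ = (μ_n·τ_n − τ_data·x̄)/τ₀ = (374.6038·0.015553 − 0.014073·382.3) / 0.001480 = 0.446105/0.001480 ≈ 301.4.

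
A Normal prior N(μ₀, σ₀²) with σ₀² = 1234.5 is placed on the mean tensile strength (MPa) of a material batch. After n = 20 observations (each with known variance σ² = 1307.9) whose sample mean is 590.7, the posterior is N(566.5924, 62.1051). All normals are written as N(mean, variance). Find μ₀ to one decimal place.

With known observation variance, the Normal–Normal posterior has precision τ_n = τ₀ + n/σ² and mean μ_n = (τ₀μ₀ + (n/σ²)x̄)/τ_n.
Here τ₀ = 1/1234.5 = 0.000810 and τ_data = 20/1307.9 = 0.015292, so τ_n = 0.016102.
Rearranging for μ₀: μ₀ = (μ_n·τ_n − τ_data·x̄)/τ₀ = (566.5924·0.016102 − 0.015292·590.7) / 0.000810 = 0.090286/0.000810 ≈ 111.5.

μ₀ = 111.5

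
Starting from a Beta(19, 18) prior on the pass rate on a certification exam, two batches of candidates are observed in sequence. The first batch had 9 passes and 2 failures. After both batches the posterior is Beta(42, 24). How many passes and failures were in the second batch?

14 passes and 4 failures

Because Beta–binomial updating is additive in the counts, the combined data contributed (α_post−α_prior, β_post−β_prior) successes and failures.
Total across both batches: 42−19=23 passes, 24−18=6 failures.
Subtract the first batch: 23−9=14 passes and 6−2=4 failures.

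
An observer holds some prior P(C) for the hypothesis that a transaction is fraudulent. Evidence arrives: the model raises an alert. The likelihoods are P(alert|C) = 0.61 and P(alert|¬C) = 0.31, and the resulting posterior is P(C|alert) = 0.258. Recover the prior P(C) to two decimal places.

P(C) = 0.15

Bayes' rule in odds form gives O(C|E) = O(C)·[P(E|C)/P(E|¬C)], hence O(C) = O(C|E)/LR.
Posterior odds = 0.258/(1−0.258) = 0.3477. LR = 0.61/0.31 = 1.9677.
Prior odds = 0.3477/1.9677 = 0.1767, so P(C) = 0.1767/(1+0.1767) ≈ 0.15.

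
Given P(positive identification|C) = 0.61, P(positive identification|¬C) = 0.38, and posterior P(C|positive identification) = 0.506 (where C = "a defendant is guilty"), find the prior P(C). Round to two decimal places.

Bayes' rule in odds form gives O(C|E) = O(C)·[P(E|C)/P(E|¬C)], hence O(C) = O(C|E)/LR.
Posterior odds = 0.506/(1−0.506) = 1.0243. LR = 0.61/0.38 = 1.6053.
Prior odds = 1.0243/1.6053 = 0.6381, so P(C) = 0.6381/(1+0.6381) ≈ 0.39.

P(C) = 0.39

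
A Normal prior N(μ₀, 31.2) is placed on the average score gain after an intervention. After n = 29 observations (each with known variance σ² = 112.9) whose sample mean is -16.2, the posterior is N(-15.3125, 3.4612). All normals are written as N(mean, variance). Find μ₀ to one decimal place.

μ₀ = -8.2

With known observation variance, the Normal–Normal posterior has precision τ_n = τ₀ + n/σ² and mean μ_n = (τ₀μ₀ + (n/σ²)x̄)/τ_n.
Here τ₀ = 1/31.2 = 0.032051 and τ_data = 29/112.9 = 0.256864, so τ_n = 0.288915.
Rearranging for μ₀: μ₀ = (μ_n·τ_n − τ_data·x̄)/τ₀ = (-15.3125·0.288915 − 0.256864·-16.2) / 0.032051 = -0.262814/0.032051 ≈ -8.2.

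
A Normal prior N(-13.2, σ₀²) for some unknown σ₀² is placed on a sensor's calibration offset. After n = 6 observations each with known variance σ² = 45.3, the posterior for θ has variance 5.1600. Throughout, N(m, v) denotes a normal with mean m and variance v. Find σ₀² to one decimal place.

σ₀² = 16.3

Posterior precision equals prior precision plus data precision: 1/σ_n² = 1/σ₀² + n/σ².
So 1/σ₀² = 1/5.1600 − 6/45.3 = 0.193798 − 0.132450 = 0.061348.
Hence σ₀² = 1/0.061348 ≈ 16.3.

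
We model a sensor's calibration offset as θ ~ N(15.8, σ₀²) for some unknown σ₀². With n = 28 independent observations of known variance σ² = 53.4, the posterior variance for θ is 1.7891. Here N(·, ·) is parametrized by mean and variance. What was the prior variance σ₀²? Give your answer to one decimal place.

Posterior precision equals prior precision plus data precision: 1/σ_n² = 1/σ₀² + n/σ².
So 1/σ₀² = 1/1.7891 − 28/53.4 = 0.558940 − 0.524345 = 0.034595.
Hence σ₀² = 1/0.034595 ≈ 28.9.

σ₀² = 28.9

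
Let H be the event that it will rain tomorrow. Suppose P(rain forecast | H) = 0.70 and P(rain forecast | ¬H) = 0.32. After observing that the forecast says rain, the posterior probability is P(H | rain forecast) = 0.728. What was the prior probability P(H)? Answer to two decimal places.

P(H) = 0.55

Bayes' rule in odds form gives O(H|E) = O(H)·[P(E|H)/P(E|¬H)], hence O(H) = O(H|E)/LR.
Posterior odds = 0.728/(1−0.728) = 2.6765. LR = 0.70/0.32 = 2.1875.
Prior odds = 2.6765/2.1875 = 1.2235, so P(H) = 1.2235/(1+1.2235) ≈ 0.55.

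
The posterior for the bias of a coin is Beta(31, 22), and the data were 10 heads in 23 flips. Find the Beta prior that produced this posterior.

Beta(21, 9)

Under Beta–binomial conjugacy the posterior parameters are (α+s, β+f).
Subtract the data counts: 31−10=21, 22−13=9.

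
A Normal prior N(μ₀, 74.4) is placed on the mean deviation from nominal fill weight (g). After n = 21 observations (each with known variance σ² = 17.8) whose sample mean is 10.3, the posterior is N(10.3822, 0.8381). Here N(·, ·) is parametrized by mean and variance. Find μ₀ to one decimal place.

The posterior mean is a precision-weighted average: μ_n = (τ₀μ₀ + τ_data·x̄)/(τ₀+τ_data), with τ₀=1/σ₀² and τ_data=n/σ².
Here τ₀ = 1/74.4 = 0.013441 and τ_data = 21/17.8 = 1.179775, so τ_n = 1.193216.
Rearranging for μ₀: μ₀ = (μ_n·τ_n − τ_data·x̄)/τ₀ = (10.3822·1.193216 − 1.179775·10.3) / 0.013441 = 0.236525/0.013441 ≈ 17.6.

μ₀ = 17.6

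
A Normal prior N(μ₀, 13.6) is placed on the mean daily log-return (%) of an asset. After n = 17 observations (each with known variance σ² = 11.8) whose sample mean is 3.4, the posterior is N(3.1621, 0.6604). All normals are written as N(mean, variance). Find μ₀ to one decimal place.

With known observation variance, the Normal–Normal posterior has precision τ_n = τ₀ + n/σ² and mean μ_n = (τ₀μ₀ + (n/σ²)x̄)/τ_n.
Here τ₀ = 1/13.6 = 0.073529 and τ_data = 17/11.8 = 1.440678, so τ_n = 1.514207.
Rearranging for μ₀: μ₀ = (μ_n·τ_n − τ_data·x̄)/τ₀ = (3.1621·1.514207 − 1.440678·3.4) / 0.073529 = -0.110231/0.073529 ≈ -1.5.

μ₀ = -1.5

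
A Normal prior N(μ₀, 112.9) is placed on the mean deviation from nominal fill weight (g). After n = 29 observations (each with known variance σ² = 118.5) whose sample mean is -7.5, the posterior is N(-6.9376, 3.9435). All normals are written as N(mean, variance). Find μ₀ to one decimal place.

μ₀ = 8.6

The posterior mean is a precision-weighted average: μ_n = (τ₀μ₀ + τ_data·x̄)/(τ₀+τ_data), with τ₀=1/σ₀² and τ_data=n/σ².
Here τ₀ = 1/112.9 = 0.008857 and τ_data = 29/118.5 = 0.244726, so τ_n = 0.253583.
Rearranging for μ₀: μ₀ = (μ_n·τ_n − τ_data·x̄)/τ₀ = (-6.9376·0.253583 − 0.244726·-7.5) / 0.008857 = 0.076188/0.008857 ≈ 8.6.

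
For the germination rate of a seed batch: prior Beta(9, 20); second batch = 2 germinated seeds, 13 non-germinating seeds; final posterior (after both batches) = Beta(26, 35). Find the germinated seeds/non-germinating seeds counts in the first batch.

Sequential conjugate updates are equivalent to a single update on the pooled data, so total successes = posterior α − prior α and total failures = posterior β − prior β.
Total across both batches: 26−9=17 germinated seeds, 35−20=15 non-germinating seeds.
Subtract the second batch: 17−2=15 germinated seeds and 15−13=2 non-germinating seeds.

15 germinated seeds and 2 non-germinating seeds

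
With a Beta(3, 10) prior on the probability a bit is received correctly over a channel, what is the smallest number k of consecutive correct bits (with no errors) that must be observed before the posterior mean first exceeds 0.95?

k = 188

After k correct bits and 0 errors the posterior is Beta(3+k, 10), with mean (3+k)/(3+10+k).
Set (3+k)/(13+k) > 0.95 and solve: k > (0.95·13 − 3)/(1 − 0.95) = 187.000.
The smallest integer exceeding 187.000 is 188.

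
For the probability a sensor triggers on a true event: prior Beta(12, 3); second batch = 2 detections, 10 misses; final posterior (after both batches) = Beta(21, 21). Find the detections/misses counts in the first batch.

Because Beta–binomial updating is additive in the counts, the combined data contributed (α_post−α_prior, β_post−β_prior) successes and failures.
Total across both batches: 21−12=9 detections, 21−3=18 misses.
Subtract the second batch: 9−2=7 detections and 18−10=8 misses.

7 detections and 8 misses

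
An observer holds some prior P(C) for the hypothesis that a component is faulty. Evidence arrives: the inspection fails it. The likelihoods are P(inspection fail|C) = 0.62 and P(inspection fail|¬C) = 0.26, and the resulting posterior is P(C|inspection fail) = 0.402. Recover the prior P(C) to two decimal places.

Bayes' rule in odds form gives O(C|E) = O(C)·[P(E|C)/P(E|¬C)], hence O(C) = O(C|E)/LR.
Posterior odds = 0.402/(1−0.402) = 0.6722. LR = 0.62/0.26 = 2.3846.
Prior odds = 0.6722/2.3846 = 0.2819, so P(C) = 0.2819/(1+0.2819) ≈ 0.22.

P(C) = 0.22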